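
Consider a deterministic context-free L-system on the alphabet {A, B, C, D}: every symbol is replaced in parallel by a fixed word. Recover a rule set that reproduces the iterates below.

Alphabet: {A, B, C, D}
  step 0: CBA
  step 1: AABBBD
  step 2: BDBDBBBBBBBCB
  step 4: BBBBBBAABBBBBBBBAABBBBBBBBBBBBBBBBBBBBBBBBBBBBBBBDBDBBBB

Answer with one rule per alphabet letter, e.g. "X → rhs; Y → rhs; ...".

A->BD, B->BB, C->AA, D->BCB

  step 1 ⇒ step 2: AABBBD ⇒ BD·BD·BB·BB·BB·BCB
    A ↦ BD
    B ↦ BB
    D ↦ BCB
  step 0 ⇒ step 1: CBA ⇒ AA·BB·BD
    C ↦ AA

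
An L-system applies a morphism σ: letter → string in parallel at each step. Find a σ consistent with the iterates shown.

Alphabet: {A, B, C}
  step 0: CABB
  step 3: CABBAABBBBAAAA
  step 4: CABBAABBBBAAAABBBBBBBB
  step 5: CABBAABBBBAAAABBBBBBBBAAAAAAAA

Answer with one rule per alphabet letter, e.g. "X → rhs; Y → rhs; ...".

A->BB, B->A, C->CA

  step 4 ⇒ step 5: CABBAABBBBAAAABBBBBBBB ⇒ CA·BB·A·A·BB·BB·A·A·A·A·BB·BB·BB·BB·A·A·A·A·A·A·A·A
    A ↦ BB
    B ↦ A
    C ↦ CA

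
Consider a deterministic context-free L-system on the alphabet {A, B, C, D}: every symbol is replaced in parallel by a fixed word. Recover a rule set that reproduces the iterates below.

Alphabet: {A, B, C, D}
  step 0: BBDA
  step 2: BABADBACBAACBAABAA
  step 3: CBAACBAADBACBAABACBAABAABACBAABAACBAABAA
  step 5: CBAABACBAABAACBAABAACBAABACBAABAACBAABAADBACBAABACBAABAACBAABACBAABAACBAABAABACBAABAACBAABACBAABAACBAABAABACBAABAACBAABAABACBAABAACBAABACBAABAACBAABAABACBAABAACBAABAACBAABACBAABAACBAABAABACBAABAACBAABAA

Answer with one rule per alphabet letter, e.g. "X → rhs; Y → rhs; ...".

  step 2 ⇒ step 3: BABADBACBAACBAABAA ⇒ C·BAA·C·BAA·DBA·C·BAA·BA·C·BAA·BAA·BA·C·BAA·BAA·C·BAA·BAA
    A ↦ BAA
    B ↦ C
    C ↦ BA
    D ↦ DBA

A->BAA, B->C, C->BA, D->DBA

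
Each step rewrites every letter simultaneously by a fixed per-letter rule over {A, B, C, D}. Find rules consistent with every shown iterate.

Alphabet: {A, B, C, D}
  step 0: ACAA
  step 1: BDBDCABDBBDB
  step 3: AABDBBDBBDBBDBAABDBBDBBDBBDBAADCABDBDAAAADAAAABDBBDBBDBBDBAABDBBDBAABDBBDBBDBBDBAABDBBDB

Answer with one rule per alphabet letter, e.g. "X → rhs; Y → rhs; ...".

A->BDB, B->DAA, C->DCA, D->AA

  step 0 ⇒ step 1: ACAA ⇒ BDB·DCA·BDB·BDB
    A ↦ BDB
    C ↦ DCA
    B ↦ DAA  (constrained at step 1)
    D ↦ AA  (constrained at step 1)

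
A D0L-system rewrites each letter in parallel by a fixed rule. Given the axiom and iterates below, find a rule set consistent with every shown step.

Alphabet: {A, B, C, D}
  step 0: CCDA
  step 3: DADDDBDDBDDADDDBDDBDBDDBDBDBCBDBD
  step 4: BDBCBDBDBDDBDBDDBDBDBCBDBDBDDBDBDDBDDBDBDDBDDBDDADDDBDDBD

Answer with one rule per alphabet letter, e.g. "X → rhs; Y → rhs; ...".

A->BC, B->D, C->ADD, D->BD

  step 3 ⇒ step 4: DADDDBDDBDDADDDBDDBDBDDBDBDBCBDBD ⇒ BD·BC·BD·BD·BD·D·BD·BD·D·BD·BD·BC·BD·BD·BD·D·BD·BD·D·BD·D·BD·BD·D·BD·D·BD·D·ADD·D·BD·D·BD
    A ↦ BC
    B ↦ D
    C ↦ ADD
    D ↦ BD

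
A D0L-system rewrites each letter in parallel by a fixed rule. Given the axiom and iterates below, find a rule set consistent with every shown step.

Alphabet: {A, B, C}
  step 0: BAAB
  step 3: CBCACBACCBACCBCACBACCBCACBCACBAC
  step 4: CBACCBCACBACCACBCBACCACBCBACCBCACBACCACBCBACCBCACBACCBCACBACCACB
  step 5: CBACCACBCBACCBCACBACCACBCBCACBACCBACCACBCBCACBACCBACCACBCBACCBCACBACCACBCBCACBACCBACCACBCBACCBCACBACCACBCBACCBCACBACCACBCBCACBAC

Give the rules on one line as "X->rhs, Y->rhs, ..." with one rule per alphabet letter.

A->CA, B->AC, C->CB

  step 4 ⇒ step 5: CBACCBCACBACCACBCBACCACBCBACCBCACBACCACBCBACCBCACBACCBCACBACCACB ⇒ CB·AC·CA·CB·CB·AC·CB·CA·CB·AC·CA·CB·CB·CA·CB·AC·CB·AC·CA·CB·CB·CA·CB·AC·CB·AC·CA·CB·CB·AC·CB·CA·CB·AC·CA·CB·CB·CA·CB·AC·CB·AC·CA·CB·CB·AC·CB·CA·CB·AC·CA·CB·CB·AC·CB·CA·CB·AC·CA·CB·CB·CA·CB·AC
    A ↦ CA
    B ↦ AC
    C ↦ CB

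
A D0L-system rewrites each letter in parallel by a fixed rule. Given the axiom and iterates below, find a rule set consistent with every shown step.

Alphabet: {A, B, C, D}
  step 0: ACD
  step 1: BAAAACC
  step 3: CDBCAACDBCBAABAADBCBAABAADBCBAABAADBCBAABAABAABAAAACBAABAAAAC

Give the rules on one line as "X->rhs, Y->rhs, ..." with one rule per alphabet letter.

  step 0 ⇒ step 1: ACD ⇒ BAA·AAC·C
    A ↦ BAA
    C ↦ AAC
    D ↦ C
    B ↦ DBC  (constrained at step 1)

A->BAA, B->DBC, C->AAC, D->C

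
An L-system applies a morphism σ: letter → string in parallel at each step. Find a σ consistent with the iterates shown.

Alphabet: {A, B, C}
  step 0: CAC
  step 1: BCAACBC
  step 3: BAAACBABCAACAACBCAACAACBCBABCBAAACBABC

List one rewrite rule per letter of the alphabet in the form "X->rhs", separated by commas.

  step 0 ⇒ step 1: CAC ⇒ BC·AAC·BC
    A ↦ AAC
    C ↦ BC
    B ↦ BA  (constrained at step 1)

A->AAC, B->BA, C->BC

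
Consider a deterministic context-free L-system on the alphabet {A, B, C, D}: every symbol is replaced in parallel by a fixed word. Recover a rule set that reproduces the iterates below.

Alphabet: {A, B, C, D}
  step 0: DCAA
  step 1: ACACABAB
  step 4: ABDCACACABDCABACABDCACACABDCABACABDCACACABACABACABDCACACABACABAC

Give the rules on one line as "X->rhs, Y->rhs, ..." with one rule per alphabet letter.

A->AB, B->DC, C->AC, D->AC

  step 0 ⇒ step 1: DCAA ⇒ AC·AC·AB·AB
    A ↦ AB
    C ↦ AC
    D ↦ AC
    B ↦ DC  (constrained at step 1)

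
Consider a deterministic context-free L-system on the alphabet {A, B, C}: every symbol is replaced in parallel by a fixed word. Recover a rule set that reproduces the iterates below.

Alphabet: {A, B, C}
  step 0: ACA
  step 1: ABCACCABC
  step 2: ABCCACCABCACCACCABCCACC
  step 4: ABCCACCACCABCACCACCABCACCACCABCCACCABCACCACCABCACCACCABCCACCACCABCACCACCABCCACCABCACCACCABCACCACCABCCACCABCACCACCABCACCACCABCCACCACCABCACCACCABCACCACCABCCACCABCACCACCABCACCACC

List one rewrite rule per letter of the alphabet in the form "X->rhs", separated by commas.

A->ABC, B->C, C->ACC

  step 1 ⇒ step 2: ABCACCABC ⇒ ABC·C·ACC·ABC·ACC·ACC·ABC·C·ACC
    A ↦ ABC
    B ↦ C
    C ↦ ACC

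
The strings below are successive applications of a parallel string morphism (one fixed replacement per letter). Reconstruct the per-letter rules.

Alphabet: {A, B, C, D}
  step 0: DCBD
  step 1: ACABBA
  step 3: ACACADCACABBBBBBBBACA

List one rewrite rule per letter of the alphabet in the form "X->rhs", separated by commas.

  step 0 ⇒ step 1: DCBD ⇒ A·CA·BB·A
    B ↦ BB
    C ↦ CA
    D ↦ A
    A ↦ DC  (constrained at step 1)

A->DC, B->BB, C->CA, D->A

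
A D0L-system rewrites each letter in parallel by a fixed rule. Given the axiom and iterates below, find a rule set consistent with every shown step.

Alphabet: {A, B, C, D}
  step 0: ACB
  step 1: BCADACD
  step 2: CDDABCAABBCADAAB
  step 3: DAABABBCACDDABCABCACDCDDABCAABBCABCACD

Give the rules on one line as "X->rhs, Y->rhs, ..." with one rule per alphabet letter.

  step 2 ⇒ step 3: CDDABCAABBCADAAB ⇒ DA·AB·AB·BCA·CD·DA·BCA·BCA·CD·CD·DA·BCA·AB·BCA·BCA·CD
    A ↦ BCA
    B ↦ CD
    C ↦ DA
    D ↦ AB

A->BCA, B->CD, C->DA, D->AB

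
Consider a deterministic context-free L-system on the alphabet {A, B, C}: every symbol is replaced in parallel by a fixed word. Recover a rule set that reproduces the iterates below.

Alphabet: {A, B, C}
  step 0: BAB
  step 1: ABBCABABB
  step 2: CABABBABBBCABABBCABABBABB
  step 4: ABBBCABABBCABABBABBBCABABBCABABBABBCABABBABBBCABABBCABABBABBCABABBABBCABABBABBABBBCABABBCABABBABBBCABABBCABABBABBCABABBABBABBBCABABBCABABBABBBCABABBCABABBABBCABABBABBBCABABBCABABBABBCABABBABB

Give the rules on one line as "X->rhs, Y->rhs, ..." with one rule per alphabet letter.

A->CAB, B->ABB, C->B

  step 1 ⇒ step 2: ABBCABABB ⇒ CAB·ABB·ABB·B·CAB·ABB·CAB·ABB·ABB
    A ↦ CAB
    B ↦ ABB
    C ↦ B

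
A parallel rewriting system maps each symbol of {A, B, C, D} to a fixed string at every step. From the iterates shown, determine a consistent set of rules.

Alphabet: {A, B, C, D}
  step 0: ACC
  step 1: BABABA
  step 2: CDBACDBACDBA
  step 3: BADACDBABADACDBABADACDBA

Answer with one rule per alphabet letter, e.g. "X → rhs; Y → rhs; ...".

A->BA, B->CD, C->BA, D->DA

  step 2 ⇒ step 3: CDBACDBACDBA ⇒ BA·DA·CD·BA·BA·DA·CD·BA·BA·DA·CD·BA
    A ↦ BA
    B ↦ CD
    C ↦ BA
    D ↦ DA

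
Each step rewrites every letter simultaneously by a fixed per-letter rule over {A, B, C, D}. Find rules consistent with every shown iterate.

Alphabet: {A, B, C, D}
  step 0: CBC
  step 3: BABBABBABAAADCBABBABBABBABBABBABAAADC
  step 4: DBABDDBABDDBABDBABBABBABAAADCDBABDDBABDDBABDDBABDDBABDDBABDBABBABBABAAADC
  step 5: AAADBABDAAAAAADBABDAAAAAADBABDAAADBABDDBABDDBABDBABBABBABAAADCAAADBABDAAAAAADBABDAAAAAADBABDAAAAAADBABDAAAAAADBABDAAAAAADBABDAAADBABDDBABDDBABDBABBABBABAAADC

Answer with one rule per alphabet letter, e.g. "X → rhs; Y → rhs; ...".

A->BAB, B->D, C->DC, D->AAA

  step 4 ⇒ step 5: DBABDDBABDDBABDBABBABBABAAADCDBABDDBABDDBABDDBABDDBABDDBABDBABBABBABAAADC ⇒ AAA·D·BAB·D·AAA·AAA·D·BAB·D·AAA·AAA·D·BAB·D·AAA·D·BAB·D·D·BAB·D·D·BAB·D·BAB·BAB·BAB·AAA·DC·AAA·D·BAB·D·AAA·AAA·D·BAB·D·AAA·AAA·D·BAB·D·AAA·AAA·D·BAB·D·AAA·AAA·D·BAB·D·AAA·AAA·D·BAB·D·AAA·D·BAB·D·D·BAB·D·D·BAB·D·BAB·BAB·BAB·AAA·DC
    A ↦ BAB
    B ↦ D
    C ↦ DC
    D ↦ AAA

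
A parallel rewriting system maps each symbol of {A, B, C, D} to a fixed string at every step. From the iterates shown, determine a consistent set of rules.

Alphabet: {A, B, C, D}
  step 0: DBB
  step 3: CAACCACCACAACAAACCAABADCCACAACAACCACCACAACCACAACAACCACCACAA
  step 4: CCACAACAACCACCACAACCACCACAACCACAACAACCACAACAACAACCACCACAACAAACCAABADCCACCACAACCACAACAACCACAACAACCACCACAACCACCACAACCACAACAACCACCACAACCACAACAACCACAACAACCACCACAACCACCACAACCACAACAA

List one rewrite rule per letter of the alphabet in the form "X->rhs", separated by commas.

A->CAA, B->AC, C->CCA, D->BAD

  step 3 ⇒ step 4: CAACCACCACAACAAACCAABADCCACAACAACCACCACAACCACAACAACCACCACAA ⇒ CCA·CAA·CAA·CCA·CCA·CAA·CCA·CCA·CAA·CCA·CAA·CAA·CCA·CAA·CAA·CAA·CCA·CCA·CAA·CAA·AC·CAA·BAD·CCA·CCA·CAA·CCA·CAA·CAA·CCA·CAA·CAA·CCA·CCA·CAA·CCA·CCA·CAA·CCA·CAA·CAA·CCA·CCA·CAA·CCA·CAA·CAA·CCA·CAA·CAA·CCA·CCA·CAA·CCA·CCA·CAA·CCA·CAA·CAA
    A ↦ CAA
    B ↦ AC
    C ↦ CCA
    D ↦ BAD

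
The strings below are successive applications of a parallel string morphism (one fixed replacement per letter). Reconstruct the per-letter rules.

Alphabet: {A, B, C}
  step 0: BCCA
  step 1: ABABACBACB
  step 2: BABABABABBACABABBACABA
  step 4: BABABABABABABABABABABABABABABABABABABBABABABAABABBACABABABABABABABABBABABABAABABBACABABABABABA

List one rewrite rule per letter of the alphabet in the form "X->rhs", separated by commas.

A->B, B->ABA, C->BAC

  step 1 ⇒ step 2: ABABACBACB ⇒ B·ABA·B·ABA·B·BAC·ABA·B·BAC·ABA
    A ↦ B
    B ↦ ABA
    C ↦ BAC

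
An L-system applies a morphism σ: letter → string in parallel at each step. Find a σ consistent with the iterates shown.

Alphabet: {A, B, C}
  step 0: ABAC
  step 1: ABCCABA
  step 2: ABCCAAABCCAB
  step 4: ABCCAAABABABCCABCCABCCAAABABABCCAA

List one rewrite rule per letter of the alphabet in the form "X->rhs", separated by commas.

A->AB, B->CC, C->A

  step 1 ⇒ step 2: ABCCABA ⇒ AB·CC·A·A·AB·CC·AB
    A ↦ AB
    B ↦ CC
    C ↦ A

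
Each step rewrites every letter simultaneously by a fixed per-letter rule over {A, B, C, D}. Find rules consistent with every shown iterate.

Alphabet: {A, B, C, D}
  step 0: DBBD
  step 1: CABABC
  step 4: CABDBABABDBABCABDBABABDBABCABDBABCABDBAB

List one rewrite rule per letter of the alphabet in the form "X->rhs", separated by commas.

  step 0 ⇒ step 1: DBBD ⇒ C·AB·AB·C
    B ↦ AB
    D ↦ C
    A ↦ DB  (constrained at step 1)
    C ↦ AB  (constrained at step 1)

A->DB, B->AB, C->AB, D->C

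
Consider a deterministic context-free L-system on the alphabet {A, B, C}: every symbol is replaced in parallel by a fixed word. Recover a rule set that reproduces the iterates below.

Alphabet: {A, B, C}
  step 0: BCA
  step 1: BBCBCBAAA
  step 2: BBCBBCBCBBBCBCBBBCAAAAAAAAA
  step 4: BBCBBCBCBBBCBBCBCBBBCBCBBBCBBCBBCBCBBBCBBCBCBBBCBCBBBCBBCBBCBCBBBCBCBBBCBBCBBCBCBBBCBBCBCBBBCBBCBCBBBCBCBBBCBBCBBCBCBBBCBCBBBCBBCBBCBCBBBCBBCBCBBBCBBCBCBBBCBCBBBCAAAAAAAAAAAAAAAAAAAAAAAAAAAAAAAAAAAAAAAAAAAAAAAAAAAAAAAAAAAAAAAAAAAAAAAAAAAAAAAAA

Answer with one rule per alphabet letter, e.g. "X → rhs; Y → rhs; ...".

  step 1 ⇒ step 2: BBCBCBAAA ⇒ BBC·BBC·BCB·BBC·BCB·BBC·AAA·AAA·AAA
    A ↦ AAA
    B ↦ BBC
    C ↦ BCB

A->AAA, B->BBC, C->BCB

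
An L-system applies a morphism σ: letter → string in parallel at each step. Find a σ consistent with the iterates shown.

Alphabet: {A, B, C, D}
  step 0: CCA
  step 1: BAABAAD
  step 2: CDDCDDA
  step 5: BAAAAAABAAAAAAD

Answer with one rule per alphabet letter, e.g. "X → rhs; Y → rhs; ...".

A->D, B->C, C->BAA, D->A

  step 1 ⇒ step 2: BAABAAD ⇒ C·D·D·C·D·D·A
    A ↦ D
    B ↦ C
    D ↦ A
  step 0 ⇒ step 1: CCA ⇒ BAA·BAA·D
    C ↦ BAA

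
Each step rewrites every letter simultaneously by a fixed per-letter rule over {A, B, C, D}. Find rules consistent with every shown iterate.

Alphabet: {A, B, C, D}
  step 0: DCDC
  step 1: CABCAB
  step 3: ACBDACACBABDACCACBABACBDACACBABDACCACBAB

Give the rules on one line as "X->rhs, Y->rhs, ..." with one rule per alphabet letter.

  step 0 ⇒ step 1: DCDC ⇒ C·AB·C·AB
    C ↦ AB
    D ↦ C
    A ↦ ACB  (constrained at step 1)
    B ↦ DAC  (constrained at step 1)

A->ACB, B->DAC, C->AB, D->C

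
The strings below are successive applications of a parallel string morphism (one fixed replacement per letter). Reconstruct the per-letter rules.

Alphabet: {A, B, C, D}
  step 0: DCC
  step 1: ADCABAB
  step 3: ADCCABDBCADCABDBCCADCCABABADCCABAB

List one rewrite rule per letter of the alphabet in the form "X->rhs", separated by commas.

  step 0 ⇒ step 1: DCC ⇒ ADC·AB·AB
    C ↦ AB
    D ↦ ADC
    A ↦ DBC  (constrained at step 1)
    B ↦ C  (constrained at step 1)

A->DBC, B->C, C->AB, D->ADC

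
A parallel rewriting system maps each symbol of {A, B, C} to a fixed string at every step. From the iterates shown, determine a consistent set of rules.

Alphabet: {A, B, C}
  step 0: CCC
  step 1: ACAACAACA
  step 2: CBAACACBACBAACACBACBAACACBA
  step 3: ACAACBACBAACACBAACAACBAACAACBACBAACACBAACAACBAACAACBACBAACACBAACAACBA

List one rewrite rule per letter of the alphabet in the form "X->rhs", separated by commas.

  step 2 ⇒ step 3: CBAACACBACBAACACBACBAACACBA ⇒ ACA·A·CBA·CBA·ACA·CBA·ACA·A·CBA·ACA·A·CBA·CBA·ACA·CBA·ACA·A·CBA·ACA·A·CBA·CBA·ACA·CBA·ACA·A·CBA
    A ↦ CBA
    B ↦ A
    C ↦ ACA

A->CBA, B->A, C->ACA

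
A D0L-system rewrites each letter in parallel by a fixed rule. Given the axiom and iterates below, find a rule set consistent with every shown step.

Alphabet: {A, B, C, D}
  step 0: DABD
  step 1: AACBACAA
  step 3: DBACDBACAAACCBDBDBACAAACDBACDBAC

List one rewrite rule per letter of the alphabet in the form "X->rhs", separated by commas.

  step 0 ⇒ step 1: DABD ⇒ AA·CB·AC·AA
    A ↦ CB
    B ↦ AC
    D ↦ AA
    C ↦ DB  (constrained at step 1)

A->CB, B->AC, C->DB, D->AA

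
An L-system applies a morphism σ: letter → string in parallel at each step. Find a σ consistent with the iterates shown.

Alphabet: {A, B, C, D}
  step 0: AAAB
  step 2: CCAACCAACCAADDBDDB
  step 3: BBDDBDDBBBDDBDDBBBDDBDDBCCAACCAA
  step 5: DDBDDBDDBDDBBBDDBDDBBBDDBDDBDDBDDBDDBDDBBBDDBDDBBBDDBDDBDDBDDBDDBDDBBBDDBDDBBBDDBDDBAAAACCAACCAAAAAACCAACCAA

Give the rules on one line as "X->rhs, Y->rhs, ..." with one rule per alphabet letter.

  step 2 ⇒ step 3: CCAACCAACCAADDBDDB ⇒ B·B·DDB·DDB·B·B·DDB·DDB·B·B·DDB·DDB·C·C·AA·C·C·AA
    A ↦ DDB
    B ↦ AA
    C ↦ B
    D ↦ C

A->DDB, B->AA, C->B, D->C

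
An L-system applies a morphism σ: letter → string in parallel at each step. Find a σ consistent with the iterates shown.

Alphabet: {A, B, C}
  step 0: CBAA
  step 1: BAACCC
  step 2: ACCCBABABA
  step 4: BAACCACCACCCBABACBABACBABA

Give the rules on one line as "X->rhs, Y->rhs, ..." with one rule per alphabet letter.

A->C, B->AC, C->BA

  step 1 ⇒ step 2: BAACCC ⇒ AC·C·C·BA·BA·BA
    A ↦ C
    B ↦ AC
    C ↦ BA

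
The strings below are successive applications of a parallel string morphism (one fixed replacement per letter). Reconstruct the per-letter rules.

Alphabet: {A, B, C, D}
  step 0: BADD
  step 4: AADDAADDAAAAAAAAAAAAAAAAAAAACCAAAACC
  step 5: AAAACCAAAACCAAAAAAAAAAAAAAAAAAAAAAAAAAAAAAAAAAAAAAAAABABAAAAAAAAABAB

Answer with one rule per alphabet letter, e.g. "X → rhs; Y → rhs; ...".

  step 4 ⇒ step 5: AADDAADDAAAAAAAAAAAAAAAAAAAACCAAAACC ⇒ AA·AA·C·C·AA·AA·C·C·AA·AA·AA·AA·AA·AA·AA·AA·AA·AA·AA·AA·AA·AA·AA·AA·AA·AA·AA·AA·AB·AB·AA·AA·AA·AA·AB·AB
    A ↦ AA
    C ↦ AB
    D ↦ C
    B ↦ DD  (constrained at step 0)

A->AA, B->DD, C->AB, D->C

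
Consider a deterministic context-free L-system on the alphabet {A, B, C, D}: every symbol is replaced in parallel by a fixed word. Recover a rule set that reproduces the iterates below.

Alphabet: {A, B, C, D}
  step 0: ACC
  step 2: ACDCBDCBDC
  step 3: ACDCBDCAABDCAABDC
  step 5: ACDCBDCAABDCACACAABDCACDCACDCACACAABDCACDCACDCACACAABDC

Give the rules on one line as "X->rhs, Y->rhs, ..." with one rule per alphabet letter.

A->AC, B->AA, C->DC, D->B

  step 2 ⇒ step 3: ACDCBDCBDC ⇒ AC·DC·B·DC·AA·B·DC·AA·B·DC
    A ↦ AC
    B ↦ AA
    C ↦ DC
    D ↦ B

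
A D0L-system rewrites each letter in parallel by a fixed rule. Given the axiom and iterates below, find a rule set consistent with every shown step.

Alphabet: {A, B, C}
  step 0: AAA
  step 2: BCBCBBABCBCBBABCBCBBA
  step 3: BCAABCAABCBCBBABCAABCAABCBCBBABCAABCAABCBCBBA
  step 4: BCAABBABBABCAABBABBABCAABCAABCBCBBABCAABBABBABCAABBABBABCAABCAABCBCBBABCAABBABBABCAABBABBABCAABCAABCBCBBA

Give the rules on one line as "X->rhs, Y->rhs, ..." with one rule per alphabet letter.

  step 3 ⇒ step 4: BCAABCAABCBCBBABCAABCAABCBCBBABCAABCAABCBCBBA ⇒ BC·AA·BBA·BBA·BC·AA·BBA·BBA·BC·AA·BC·AA·BC·BC·BBA·BC·AA·BBA·BBA·BC·AA·BBA·BBA·BC·AA·BC·AA·BC·BC·BBA·BC·AA·BBA·BBA·BC·AA·BBA·BBA·BC·AA·BC·AA·BC·BC·BBA
    A ↦ BBA
    B ↦ BC
    C ↦ AA

A->BBA, B->BC, C->AA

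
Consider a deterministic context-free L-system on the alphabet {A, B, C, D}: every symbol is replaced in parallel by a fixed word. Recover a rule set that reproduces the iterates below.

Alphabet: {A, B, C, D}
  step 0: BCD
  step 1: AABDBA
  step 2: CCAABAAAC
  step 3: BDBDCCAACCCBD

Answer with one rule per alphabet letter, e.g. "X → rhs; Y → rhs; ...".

A->C, B->AA, C->BD, D->BA

  step 2 ⇒ step 3: CCAABAAAC ⇒ BD·BD·C·C·AA·C·C·C·BD
    A ↦ C
    B ↦ AA
    C ↦ BD
  step 0 ⇒ step 1: BCD ⇒ AA·BD·BA
    D ↦ BA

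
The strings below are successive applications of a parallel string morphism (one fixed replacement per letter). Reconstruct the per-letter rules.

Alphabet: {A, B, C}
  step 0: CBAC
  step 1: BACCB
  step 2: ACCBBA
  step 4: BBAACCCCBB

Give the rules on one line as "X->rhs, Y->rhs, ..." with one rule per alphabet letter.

  step 1 ⇒ step 2: BACCB ⇒ A·CC·B·B·A
    A ↦ CC
    B ↦ A
    C ↦ B

A->CC, B->A, C->B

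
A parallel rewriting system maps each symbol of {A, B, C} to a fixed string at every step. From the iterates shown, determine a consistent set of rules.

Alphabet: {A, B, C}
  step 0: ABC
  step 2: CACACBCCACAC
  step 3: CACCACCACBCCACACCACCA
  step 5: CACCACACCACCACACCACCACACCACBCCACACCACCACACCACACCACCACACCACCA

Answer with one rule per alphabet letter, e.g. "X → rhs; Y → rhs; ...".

A->C, B->CBC, C->CA

  step 2 ⇒ step 3: CACACBCCACAC ⇒ CA·C·CA·C·CA·CBC·CA·CA·C·CA·C·CA
    A ↦ C
    B ↦ CBC
    C ↦ CA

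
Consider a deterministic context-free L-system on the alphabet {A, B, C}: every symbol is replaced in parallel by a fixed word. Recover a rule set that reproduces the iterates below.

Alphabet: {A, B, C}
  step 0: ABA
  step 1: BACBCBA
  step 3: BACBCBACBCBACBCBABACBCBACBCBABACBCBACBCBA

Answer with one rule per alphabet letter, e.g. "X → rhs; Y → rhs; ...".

  step 0 ⇒ step 1: ABA ⇒ BA·CBC·BA
    A ↦ BA
    B ↦ CBC
    C ↦ BA  (constrained at step 1)

A->BA, B->CBC, C->BA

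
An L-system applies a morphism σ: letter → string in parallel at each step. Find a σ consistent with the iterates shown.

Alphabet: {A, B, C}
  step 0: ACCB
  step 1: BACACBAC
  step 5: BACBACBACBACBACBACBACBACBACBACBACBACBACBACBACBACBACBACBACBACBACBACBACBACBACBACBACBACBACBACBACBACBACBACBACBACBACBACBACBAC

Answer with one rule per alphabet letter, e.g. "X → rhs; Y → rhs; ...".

  step 0 ⇒ step 1: ACCB ⇒ B·AC·AC·BAC
    A ↦ B
    B ↦ BAC
    C ↦ AC

A->B, B->BAC, C->AC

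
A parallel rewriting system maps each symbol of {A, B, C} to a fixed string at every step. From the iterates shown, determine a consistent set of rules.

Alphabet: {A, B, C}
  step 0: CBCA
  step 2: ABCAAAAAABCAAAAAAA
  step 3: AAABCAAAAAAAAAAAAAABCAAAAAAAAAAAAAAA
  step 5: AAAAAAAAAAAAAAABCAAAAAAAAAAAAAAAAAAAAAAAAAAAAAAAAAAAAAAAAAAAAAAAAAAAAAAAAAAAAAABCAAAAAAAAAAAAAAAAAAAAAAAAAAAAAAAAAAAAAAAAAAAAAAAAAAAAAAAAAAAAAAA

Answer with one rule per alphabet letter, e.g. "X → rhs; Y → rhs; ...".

A->AA, B->A, C->BCA

  step 2 ⇒ step 3: ABCAAAAAABCAAAAAAA ⇒ AA·A·BCA·AA·AA·AA·AA·AA·AA·A·BCA·AA·AA·AA·AA·AA·AA·AA
    A ↦ AA
    B ↦ A
    C ↦ BCA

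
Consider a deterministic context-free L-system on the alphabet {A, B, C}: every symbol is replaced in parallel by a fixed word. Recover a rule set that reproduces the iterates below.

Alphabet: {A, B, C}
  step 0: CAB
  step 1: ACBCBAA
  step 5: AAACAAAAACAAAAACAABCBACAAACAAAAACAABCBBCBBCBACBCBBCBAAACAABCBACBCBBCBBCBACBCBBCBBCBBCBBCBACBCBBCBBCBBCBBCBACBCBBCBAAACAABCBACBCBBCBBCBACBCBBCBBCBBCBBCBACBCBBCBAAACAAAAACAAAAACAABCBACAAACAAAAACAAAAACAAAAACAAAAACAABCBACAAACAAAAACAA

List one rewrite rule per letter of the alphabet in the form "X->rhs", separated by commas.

  step 0 ⇒ step 1: CAB ⇒ AC·BCB·AA
    A ↦ BCB
    B ↦ AA
    C ↦ AC

A->BCB, B->AA, C->AC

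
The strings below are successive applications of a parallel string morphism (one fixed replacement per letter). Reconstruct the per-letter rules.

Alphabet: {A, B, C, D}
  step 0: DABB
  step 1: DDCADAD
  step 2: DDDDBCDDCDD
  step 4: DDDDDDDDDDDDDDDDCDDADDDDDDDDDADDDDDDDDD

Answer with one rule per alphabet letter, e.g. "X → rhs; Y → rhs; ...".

A->C, B->AD, C->B, D->DD

  step 1 ⇒ step 2: DDCADAD ⇒ DD·DD·B·C·DD·C·DD
    A ↦ C
    C ↦ B
    D ↦ DD
  step 0 ⇒ step 1: DABB ⇒ DD·C·AD·AD
    B ↦ AD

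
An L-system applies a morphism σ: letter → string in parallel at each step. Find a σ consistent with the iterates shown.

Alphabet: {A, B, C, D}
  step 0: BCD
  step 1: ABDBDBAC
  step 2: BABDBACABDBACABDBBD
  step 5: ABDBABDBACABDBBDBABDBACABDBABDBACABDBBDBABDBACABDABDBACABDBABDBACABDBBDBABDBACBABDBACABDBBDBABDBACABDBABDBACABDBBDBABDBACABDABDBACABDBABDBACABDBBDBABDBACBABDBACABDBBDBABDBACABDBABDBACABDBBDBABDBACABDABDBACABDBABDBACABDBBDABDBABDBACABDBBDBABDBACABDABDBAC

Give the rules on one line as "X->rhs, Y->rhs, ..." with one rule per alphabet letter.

  step 1 ⇒ step 2: ABDBDBAC ⇒ B·ABD·BAC·ABD·BAC·ABD·B·BD
    A ↦ B
    B ↦ ABD
    C ↦ BD
    D ↦ BAC

A->B, B->ABD, C->BD, D->BAC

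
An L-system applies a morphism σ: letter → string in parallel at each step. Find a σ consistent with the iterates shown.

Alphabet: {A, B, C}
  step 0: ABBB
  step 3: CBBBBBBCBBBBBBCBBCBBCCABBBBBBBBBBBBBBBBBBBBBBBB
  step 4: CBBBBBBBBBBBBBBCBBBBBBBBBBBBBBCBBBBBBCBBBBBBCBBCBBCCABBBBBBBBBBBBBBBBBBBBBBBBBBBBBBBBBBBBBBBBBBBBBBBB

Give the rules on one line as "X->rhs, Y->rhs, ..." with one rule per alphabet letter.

A->CCA, B->BB, C->CBB

  step 3 ⇒ step 4: CBBBBBBCBBBBBBCBBCBBCCABBBBBBBBBBBBBBBBBBBBBBBB ⇒ CBB·BB·BB·BB·BB·BB·BB·CBB·BB·BB·BB·BB·BB·BB·CBB·BB·BB·CBB·BB·BB·CBB·CBB·CCA·BB·BB·BB·BB·BB·BB·BB·BB·BB·BB·BB·BB·BB·BB·BB·BB·BB·BB·BB·BB·BB·BB·BB·BB
    A ↦ CCA
    B ↦ BB
    C ↦ CBB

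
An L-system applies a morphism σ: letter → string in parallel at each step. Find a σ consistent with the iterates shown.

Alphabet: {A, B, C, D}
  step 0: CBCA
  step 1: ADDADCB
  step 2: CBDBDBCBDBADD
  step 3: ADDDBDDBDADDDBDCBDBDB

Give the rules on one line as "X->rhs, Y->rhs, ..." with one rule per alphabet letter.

  step 2 ⇒ step 3: CBDBDBCBDBADD ⇒ AD·D·DB·D·DB·D·AD·D·DB·D·CB·DB·DB
    A ↦ CB
    B ↦ D
    C ↦ AD
    D ↦ DB

A->CB, B->D, C->AD, D->DB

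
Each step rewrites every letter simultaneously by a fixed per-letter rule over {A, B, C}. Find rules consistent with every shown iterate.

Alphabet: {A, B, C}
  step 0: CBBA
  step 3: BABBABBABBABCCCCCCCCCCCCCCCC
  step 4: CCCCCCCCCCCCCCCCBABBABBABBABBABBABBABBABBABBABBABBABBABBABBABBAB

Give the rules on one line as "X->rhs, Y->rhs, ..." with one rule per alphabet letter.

  step 3 ⇒ step 4: BABBABBABBABCCCCCCCCCCCCCCCC ⇒ C·CC·C·C·CC·C·C·CC·C·C·CC·C·BAB·BAB·BAB·BAB·BAB·BAB·BAB·BAB·BAB·BAB·BAB·BAB·BAB·BAB·BAB·BAB
    A ↦ CC
    B ↦ C
    C ↦ BAB

A->CC, B->C, C->BAB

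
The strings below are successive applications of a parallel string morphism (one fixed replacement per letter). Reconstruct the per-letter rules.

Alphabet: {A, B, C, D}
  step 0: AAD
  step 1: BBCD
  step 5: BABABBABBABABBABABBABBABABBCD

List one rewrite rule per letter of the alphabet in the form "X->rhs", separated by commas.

  step 0 ⇒ step 1: AAD ⇒ B·B·CD
    A ↦ B
    D ↦ CD
    B ↦ AB  (constrained at step 1)
    C ↦ B  (constrained at step 1)

A->B, B->AB, C->B, D->CD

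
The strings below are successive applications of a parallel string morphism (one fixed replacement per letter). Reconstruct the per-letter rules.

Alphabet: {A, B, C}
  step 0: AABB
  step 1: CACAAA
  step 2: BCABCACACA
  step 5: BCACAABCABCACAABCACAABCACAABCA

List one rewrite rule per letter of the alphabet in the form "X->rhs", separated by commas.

  step 1 ⇒ step 2: CACAAA ⇒ B·CA·B·CA·CA·CA
    A ↦ CA
    C ↦ B
  step 0 ⇒ step 1: AABB ⇒ CA·CA·A·A
    B ↦ A

A->CA, B->A, C->B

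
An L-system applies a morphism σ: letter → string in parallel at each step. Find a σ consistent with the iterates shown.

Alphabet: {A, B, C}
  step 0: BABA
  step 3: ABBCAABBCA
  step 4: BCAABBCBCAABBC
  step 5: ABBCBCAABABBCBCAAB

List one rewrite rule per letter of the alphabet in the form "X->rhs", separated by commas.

A->BC, B->A, C->B

  step 4 ⇒ step 5: BCAABBCBCAABBC ⇒ A·B·BC·BC·A·A·B·A·B·BC·BC·A·A·B
    A ↦ BC
    B ↦ A
    C ↦ B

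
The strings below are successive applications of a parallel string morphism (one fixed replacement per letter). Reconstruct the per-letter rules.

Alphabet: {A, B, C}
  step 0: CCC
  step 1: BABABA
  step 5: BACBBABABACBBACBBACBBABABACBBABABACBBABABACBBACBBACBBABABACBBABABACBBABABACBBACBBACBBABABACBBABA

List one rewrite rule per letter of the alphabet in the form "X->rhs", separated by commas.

A->CB, B->BA, C->BA

  step 0 ⇒ step 1: CCC ⇒ BA·BA·BA
    C ↦ BA
    A ↦ CB  (constrained at step 1)
    B ↦ BA  (constrained at step 1)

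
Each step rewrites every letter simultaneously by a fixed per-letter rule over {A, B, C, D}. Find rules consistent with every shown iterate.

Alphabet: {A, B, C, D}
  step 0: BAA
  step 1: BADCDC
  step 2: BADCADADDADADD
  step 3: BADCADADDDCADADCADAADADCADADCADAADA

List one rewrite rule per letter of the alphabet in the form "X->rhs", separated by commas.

A->DC, B->BA, C->DD, D->ADA

  step 2 ⇒ step 3: BADCADADDADADD ⇒ BA·DC·ADA·DD·DC·ADA·DC·ADA·ADA·DC·ADA·DC·ADA·ADA
    A ↦ DC
    B ↦ BA
    C ↦ DD
    D ↦ ADA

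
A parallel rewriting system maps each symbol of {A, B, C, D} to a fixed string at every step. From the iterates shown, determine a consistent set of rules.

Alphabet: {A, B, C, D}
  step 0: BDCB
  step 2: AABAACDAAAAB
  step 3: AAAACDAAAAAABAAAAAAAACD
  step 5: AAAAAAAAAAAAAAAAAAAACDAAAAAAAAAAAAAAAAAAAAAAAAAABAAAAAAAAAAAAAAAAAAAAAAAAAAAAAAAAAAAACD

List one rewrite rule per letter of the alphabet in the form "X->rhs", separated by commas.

  step 2 ⇒ step 3: AABAACDAAAAB ⇒ AA·AA·CD·AA·AA·A·AB·AA·AA·AA·AA·CD
    A ↦ AA
    B ↦ CD
    C ↦ A
    D ↦ AB

A->AA, B->CD, C->A, D->AB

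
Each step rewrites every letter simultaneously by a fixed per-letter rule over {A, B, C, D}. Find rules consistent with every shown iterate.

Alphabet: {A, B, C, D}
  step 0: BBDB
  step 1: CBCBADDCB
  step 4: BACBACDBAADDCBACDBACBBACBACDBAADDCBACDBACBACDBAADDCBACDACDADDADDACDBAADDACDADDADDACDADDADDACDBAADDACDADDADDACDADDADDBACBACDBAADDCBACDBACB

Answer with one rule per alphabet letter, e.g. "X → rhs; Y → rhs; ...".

  step 0 ⇒ step 1: BBDB ⇒ CB·CB·ADD·CB
    B ↦ CB
    D ↦ ADD
    A ↦ ACD  (constrained at step 1)
    C ↦ BA  (constrained at step 1)

A->ACD, B->CB, C->BA, D->ADD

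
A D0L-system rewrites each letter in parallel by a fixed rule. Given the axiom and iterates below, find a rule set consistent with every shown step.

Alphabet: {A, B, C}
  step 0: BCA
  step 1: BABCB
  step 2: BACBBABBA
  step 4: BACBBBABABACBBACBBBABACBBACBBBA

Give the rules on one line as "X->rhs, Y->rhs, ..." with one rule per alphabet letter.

  step 1 ⇒ step 2: BABCB ⇒ BA·CB·BA·B·BA
    A ↦ CB
    B ↦ BA
    C ↦ B

A->CB, B->BA, C->B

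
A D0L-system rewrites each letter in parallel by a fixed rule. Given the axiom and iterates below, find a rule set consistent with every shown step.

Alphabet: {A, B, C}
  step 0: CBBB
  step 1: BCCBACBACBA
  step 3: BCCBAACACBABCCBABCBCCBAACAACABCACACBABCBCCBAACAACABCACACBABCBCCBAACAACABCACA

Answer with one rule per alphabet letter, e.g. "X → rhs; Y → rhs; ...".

  step 0 ⇒ step 1: CBBB ⇒ BC·CBA·CBA·CBA
    B ↦ CBA
    C ↦ BC
    A ↦ ACA  (constrained at step 1)

A->ACA, B->CBA, C->BC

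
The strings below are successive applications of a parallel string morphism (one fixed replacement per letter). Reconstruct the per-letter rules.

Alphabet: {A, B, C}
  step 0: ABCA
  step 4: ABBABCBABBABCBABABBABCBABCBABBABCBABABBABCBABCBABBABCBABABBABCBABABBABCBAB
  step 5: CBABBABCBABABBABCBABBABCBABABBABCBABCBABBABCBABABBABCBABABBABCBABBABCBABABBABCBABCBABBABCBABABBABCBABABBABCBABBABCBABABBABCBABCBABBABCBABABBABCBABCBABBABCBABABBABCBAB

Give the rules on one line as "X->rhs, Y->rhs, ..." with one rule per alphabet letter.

  step 4 ⇒ step 5: ABBABCBABBABCBABABBABCBABCBABBABCBABABBABCBABCBABBABCBABABBABCBABABBABCBAB ⇒ C·BAB·BAB·C·BAB·AB·BAB·C·BAB·BAB·C·BAB·AB·BAB·C·BAB·C·BAB·BAB·C·BAB·AB·BAB·C·BAB·AB·BAB·C·BAB·BAB·C·BAB·AB·BAB·C·BAB·C·BAB·BAB·C·BAB·AB·BAB·C·BAB·AB·BAB·C·BAB·BAB·C·BAB·AB·BAB·C·BAB·C·BAB·BAB·C·BAB·AB·BAB·C·BAB·C·BAB·BAB·C·BAB·AB·BAB·C·BAB
    A ↦ C
    B ↦ BAB
    C ↦ AB

A->C, B->BAB, C->AB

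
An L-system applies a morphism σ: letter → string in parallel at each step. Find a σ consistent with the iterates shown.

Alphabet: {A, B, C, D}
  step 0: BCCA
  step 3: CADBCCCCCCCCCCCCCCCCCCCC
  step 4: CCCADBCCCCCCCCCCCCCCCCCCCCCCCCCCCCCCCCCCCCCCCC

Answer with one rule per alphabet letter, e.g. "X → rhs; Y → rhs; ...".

  step 3 ⇒ step 4: CADBCCCCCCCCCCCCCCCCCCCC ⇒ CC·C·A·DB·CC·CC·CC·CC·CC·CC·CC·CC·CC·CC·CC·CC·CC·CC·CC·CC·CC·CC·CC·CC
    A ↦ C
    B ↦ DB
    C ↦ CC
    D ↦ A

A->C, B->DB, C->CC, D->A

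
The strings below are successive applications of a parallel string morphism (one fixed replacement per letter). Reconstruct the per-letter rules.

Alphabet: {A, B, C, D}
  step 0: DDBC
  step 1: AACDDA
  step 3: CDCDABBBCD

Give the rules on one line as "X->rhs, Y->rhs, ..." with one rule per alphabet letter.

  step 0 ⇒ step 1: DDBC ⇒ A·A·CD·DA
    B ↦ CD
    C ↦ DA
    D ↦ A
    A ↦ B  (constrained at step 1)

A->B, B->CD, C->DA, D->A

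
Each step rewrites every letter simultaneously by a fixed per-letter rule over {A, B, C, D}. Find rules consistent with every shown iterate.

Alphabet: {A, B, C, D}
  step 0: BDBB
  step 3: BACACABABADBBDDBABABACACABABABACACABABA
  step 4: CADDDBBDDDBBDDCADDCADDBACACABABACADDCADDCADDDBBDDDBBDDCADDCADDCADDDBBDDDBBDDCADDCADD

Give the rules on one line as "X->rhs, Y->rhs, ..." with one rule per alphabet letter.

A->DD, B->CA, C->DBB, D->BA

  step 3 ⇒ step 4: BACACABABADBBDDBABABACACABABABACACABABA ⇒ CA·DD·DBB·DD·DBB·DD·CA·DD·CA·DD·BA·CA·CA·BA·BA·CA·DD·CA·DD·CA·DD·DBB·DD·DBB·DD·CA·DD·CA·DD·CA·DD·DBB·DD·DBB·DD·CA·DD·CA·DD
    A ↦ DD
    B ↦ CA
    C ↦ DBB
    D ↦ BA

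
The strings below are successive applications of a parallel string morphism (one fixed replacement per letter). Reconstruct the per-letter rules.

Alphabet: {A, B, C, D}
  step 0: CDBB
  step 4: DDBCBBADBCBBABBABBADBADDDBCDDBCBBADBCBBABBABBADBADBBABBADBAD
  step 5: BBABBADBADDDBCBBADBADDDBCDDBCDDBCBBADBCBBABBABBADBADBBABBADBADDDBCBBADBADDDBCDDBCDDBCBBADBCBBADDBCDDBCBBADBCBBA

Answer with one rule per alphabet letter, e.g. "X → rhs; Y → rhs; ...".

A->BC, B->D, C->BAD, D->BBA

  step 4 ⇒ step 5: DDBCBBADBCBBABBABBADBADDDBCDDBCBBADBCBBABBABBADBADBBABBADBAD ⇒ BBA·BBA·D·BAD·D·D·BC·BBA·D·BAD·D·D·BC·D·D·BC·D·D·BC·BBA·D·BC·BBA·BBA·BBA·D·BAD·BBA·BBA·D·BAD·D·D·BC·BBA·D·BAD·D·D·BC·D·D·BC·D·D·BC·BBA·D·BC·BBA·D·D·BC·D·D·BC·BBA·D·BC·BBA
    A ↦ BC
    B ↦ D
    C ↦ BAD
    D ↦ BBA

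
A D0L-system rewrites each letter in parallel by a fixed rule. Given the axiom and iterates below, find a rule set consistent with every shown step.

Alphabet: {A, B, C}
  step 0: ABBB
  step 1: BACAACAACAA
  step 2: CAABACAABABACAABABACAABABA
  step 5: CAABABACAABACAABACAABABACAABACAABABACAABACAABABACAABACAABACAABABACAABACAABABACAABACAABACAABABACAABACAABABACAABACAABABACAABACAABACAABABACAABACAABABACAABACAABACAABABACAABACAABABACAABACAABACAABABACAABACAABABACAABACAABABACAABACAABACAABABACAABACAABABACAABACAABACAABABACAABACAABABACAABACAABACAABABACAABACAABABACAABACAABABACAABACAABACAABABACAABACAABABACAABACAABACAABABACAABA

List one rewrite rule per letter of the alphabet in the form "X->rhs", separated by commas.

A->BA, B->CAA, C->CAA

  step 1 ⇒ step 2: BACAACAACAA ⇒ CAA·BA·CAA·BA·BA·CAA·BA·BA·CAA·BA·BA
    A ↦ BA
    B ↦ CAA
    C ↦ CAA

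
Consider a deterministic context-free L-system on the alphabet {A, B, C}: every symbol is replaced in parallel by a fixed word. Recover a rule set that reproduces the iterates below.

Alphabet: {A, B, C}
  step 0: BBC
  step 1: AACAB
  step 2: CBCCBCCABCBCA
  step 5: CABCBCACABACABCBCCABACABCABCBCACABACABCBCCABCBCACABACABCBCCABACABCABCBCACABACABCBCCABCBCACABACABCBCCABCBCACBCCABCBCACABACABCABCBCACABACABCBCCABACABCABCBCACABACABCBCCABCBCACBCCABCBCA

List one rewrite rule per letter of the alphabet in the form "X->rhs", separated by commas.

A->CBC, B->A, C->CAB

  step 1 ⇒ step 2: AACAB ⇒ CBC·CBC·CAB·CBC·A
    A ↦ CBC
    B ↦ A
    C ↦ CAB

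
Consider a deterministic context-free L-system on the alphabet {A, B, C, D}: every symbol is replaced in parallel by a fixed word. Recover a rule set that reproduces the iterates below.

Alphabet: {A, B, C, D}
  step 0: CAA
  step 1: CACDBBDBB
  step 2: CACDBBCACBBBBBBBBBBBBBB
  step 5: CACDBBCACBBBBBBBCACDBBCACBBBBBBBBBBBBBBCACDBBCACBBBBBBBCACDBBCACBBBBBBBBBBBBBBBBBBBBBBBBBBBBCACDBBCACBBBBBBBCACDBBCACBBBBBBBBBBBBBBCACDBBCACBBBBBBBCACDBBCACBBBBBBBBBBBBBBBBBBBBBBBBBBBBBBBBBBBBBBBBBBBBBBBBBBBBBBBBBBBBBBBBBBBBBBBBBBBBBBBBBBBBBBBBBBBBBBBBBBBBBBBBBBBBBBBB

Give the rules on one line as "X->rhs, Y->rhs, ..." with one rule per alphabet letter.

A->DBB, B->BB, C->CAC, D->BBB

  step 1 ⇒ step 2: CACDBBDBB ⇒ CAC·DBB·CAC·BBB·BB·BB·BBB·BB·BB
    A ↦ DBB
    B ↦ BB
    C ↦ CAC
    D ↦ BBB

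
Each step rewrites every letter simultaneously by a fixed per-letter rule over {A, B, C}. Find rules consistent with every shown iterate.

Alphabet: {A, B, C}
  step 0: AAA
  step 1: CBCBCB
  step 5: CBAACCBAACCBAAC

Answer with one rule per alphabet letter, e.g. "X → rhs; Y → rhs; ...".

  step 0 ⇒ step 1: AAA ⇒ CB·CB·CB
    A ↦ CB
    B ↦ C  (constrained at step 1)
    C ↦ A  (constrained at step 1)

A->CB, B->C, C->A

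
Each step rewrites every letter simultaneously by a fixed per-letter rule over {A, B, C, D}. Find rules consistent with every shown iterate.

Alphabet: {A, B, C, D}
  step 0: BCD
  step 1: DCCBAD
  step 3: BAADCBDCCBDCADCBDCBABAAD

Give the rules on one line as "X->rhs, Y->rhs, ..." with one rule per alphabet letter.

A->BA, B->DC, C->CB, D->AD

  step 0 ⇒ step 1: BCD ⇒ DC·CB·AD
    B ↦ DC
    C ↦ CB
    D ↦ AD
    A ↦ BA  (constrained at step 1)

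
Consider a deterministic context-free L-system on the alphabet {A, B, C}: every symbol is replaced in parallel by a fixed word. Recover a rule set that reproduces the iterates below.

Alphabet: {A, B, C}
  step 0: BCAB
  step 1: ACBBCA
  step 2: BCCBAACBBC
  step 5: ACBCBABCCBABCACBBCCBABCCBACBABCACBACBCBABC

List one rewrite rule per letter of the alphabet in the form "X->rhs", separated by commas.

A->BC, B->A, C->CB

  step 1 ⇒ step 2: ACBBCA ⇒ BC·CB·A·A·CB·BC
    A ↦ BC
    B ↦ A
    C ↦ CB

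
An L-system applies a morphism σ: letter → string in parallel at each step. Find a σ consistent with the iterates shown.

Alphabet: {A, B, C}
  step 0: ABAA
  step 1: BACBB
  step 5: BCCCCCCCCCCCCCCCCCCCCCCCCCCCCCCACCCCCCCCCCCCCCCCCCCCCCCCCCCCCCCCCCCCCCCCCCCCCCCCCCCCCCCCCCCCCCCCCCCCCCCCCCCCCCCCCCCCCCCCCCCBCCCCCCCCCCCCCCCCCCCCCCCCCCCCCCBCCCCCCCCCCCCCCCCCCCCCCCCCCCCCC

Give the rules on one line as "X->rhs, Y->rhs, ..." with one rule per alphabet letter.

  step 0 ⇒ step 1: ABAA ⇒ B·AC·B·B
    A ↦ B
    B ↦ AC
    C ↦ CCC  (constrained at step 1)

A->B, B->AC, C->CCC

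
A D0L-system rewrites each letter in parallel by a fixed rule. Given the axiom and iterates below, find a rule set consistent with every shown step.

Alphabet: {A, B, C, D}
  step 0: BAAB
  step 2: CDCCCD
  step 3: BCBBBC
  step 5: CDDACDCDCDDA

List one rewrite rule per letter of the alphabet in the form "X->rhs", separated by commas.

  step 2 ⇒ step 3: CDCCCD ⇒ B·C·B·B·B·C
    C ↦ B
    D ↦ C
    A ↦ D  (constrained at step 0)
    B ↦ DA  (constrained at step 0)

A->D, B->DA, C->B, D->C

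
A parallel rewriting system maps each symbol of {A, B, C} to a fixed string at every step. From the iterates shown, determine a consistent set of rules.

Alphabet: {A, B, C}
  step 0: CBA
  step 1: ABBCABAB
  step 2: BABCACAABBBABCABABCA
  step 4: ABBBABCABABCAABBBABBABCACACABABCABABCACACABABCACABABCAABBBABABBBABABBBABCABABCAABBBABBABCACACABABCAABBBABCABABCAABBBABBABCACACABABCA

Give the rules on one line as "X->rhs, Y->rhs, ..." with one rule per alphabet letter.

A->BAB, B->CA, C->ABB

  step 1 ⇒ step 2: ABBCABAB ⇒ BAB·CA·CA·ABB·BAB·CA·BAB·CA
    A ↦ BAB
    B ↦ CA
    C ↦ ABB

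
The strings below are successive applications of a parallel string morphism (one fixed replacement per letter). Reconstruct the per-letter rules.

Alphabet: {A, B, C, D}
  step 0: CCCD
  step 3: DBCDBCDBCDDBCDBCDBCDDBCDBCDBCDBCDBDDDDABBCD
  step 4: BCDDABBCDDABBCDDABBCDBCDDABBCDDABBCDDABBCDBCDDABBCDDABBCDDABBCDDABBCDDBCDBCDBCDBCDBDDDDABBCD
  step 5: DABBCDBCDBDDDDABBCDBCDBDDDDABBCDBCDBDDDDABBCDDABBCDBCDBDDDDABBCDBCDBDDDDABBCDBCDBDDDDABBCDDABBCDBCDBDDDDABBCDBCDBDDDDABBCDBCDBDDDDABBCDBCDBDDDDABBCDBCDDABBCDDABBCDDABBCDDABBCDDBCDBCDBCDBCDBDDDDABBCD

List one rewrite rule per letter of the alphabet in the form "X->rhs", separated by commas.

A->BDD, B->D, C->AB, D->BCD

  step 4 ⇒ step 5: BCDDABBCDDABBCDDABBCDBCDDABBCDDABBCDDABBCDBCDDABBCDDABBCDDABBCDDABBCDDBCDBCDBCDBCDBDDDDABBCD ⇒ D·AB·BCD·BCD·BDD·D·D·AB·BCD·BCD·BDD·D·D·AB·BCD·BCD·BDD·D·D·AB·BCD·D·AB·BCD·BCD·BDD·D·D·AB·BCD·BCD·BDD·D·D·AB·BCD·BCD·BDD·D·D·AB·BCD·D·AB·BCD·BCD·BDD·D·D·AB·BCD·BCD·BDD·D·D·AB·BCD·BCD·BDD·D·D·AB·BCD·BCD·BDD·D·D·AB·BCD·BCD·D·AB·BCD·D·AB·BCD·D·AB·BCD·D·AB·BCD·D·BCD·BCD·BCD·BCD·BDD·D·D·AB·BCD
    A ↦ BDD
    B ↦ D
    C ↦ AB
    D ↦ BCD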